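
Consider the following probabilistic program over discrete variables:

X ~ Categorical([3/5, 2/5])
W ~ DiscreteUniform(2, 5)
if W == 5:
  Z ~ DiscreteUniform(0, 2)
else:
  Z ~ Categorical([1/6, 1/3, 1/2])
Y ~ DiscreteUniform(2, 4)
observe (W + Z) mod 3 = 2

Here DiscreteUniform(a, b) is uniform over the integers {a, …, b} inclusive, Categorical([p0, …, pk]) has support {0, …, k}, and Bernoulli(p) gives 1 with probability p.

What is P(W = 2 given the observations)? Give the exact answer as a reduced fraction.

Enumerate traces; 24 have nonzero weight after conditioning:
  (X=0, W=2, Z=0, Y=2) weight 1/120
  (X=0, W=2, Z=0, Y=3) weight 1/120
  (X=0, W=2, Z=0, Y=4) weight 1/120
  (X=0, W=3, Z=2, Y=2) weight 1/40
  (X=0, W=3, Z=2, Y=3) weight 1/40
  (X=0, W=3, Z=2, Y=4) weight 1/40
  (X=0, W=4, Z=1, Y=2) weight 1/60
  (X=0, W=4, Z=1, Y=3) weight 1/60
  (X=0, W=5, Z=0, Y=2) weight 1/60
  … 15 more
Group by W:
  weight(W=2) = 1/24
  weight(W=3) = 1/8
  weight(W=4) = 1/12
  weight(W=5) = 1/12
Total weight = 1/24 + 1/8 + 1/12 + 1/12 = 1/3
P(W=2 | obs) = 1/24 / 1/3 = 1/8
P(W=3 | obs) = 1/8 / 1/3 = 3/8
P(W=4 | obs) = 1/12 / 1/3 = 1/4
P(W=5 | obs) = 1/12 / 1/3 = 1/4

P(W = 2 | obs) = 1/8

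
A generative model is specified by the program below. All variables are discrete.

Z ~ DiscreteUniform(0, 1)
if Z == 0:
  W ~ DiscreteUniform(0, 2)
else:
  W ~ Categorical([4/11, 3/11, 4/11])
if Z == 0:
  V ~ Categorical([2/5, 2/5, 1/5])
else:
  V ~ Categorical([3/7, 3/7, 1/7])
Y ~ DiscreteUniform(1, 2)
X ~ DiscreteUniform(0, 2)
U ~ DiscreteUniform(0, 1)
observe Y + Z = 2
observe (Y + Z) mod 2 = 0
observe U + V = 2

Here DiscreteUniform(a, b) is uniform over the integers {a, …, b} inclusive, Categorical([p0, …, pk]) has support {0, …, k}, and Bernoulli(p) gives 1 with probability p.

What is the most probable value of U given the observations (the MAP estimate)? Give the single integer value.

argmax_v P(U = v | obs) = 1

Enumerate traces; 36 have nonzero weight after conditioning:
  (Z=0, W=0, V=1, Y=2, X=0, U=1) weight 1/180
  (Z=0, W=0, V=1, Y=2, X=1, U=1) weight 1/180
  (Z=0, W=0, V=1, Y=2, X=2, U=1) weight 1/180
  (Z=0, W=0, V=2, Y=2, X=0, U=0) weight 1/360
  (Z=0, W=0, V=2, Y=2, X=1, U=0) weight 1/360
  (Z=0, W=0, V=2, Y=2, X=2, U=0) weight 1/360
  (Z=0, W=1, V=1, Y=2, X=0, U=1) weight 1/180
  (Z=0, W=1, V=1, Y=2, X=1, U=1) weight 1/180
  … 28 more
Group by U:
  weight(U=0) = 3/70
  weight(U=1) = 29/280
Total weight = 3/70 + 29/280 = 41/280
P(U=0 | obs) = 3/70 / 41/280 = 12/41
P(U=1 | obs) = 29/280 / 41/280 = 29/41
argmax = 1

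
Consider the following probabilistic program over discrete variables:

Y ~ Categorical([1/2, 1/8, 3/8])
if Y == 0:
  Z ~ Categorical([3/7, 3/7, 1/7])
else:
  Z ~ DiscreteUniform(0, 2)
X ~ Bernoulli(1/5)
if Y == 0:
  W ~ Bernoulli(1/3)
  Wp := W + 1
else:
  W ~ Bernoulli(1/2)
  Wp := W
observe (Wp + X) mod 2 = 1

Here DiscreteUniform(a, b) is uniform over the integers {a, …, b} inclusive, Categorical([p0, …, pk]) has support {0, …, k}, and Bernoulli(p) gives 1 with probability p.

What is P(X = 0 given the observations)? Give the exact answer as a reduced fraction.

P(X = 0 | obs) = 28/33

Enumerate traces; 18 have nonzero weight after conditioning:
  (Y=0, Z=0, X=0, W=0) weight 4/35
  (Y=0, Z=0, X=1, W=1) weight 1/70
  (Y=0, Z=1, X=0, W=0) weight 4/35
  (Y=0, Z=1, X=1, W=1) weight 1/70
  (Y=0, Z=2, X=0, W=0) weight 4/105
  (Y=0, Z=2, X=1, W=1) weight 1/210
  (Y=1, Z=0, X=0, W=1) weight 1/60
  (Y=1, Z=0, X=1, W=0) weight 1/240
  … 10 more
Group by X:
  weight(X=0) = 7/15
  weight(X=1) = 1/12
Total weight = 7/15 + 1/12 = 11/20
P(X=0 | obs) = 7/15 / 11/20 = 28/33
P(X=1 | obs) = 1/12 / 11/20 = 5/33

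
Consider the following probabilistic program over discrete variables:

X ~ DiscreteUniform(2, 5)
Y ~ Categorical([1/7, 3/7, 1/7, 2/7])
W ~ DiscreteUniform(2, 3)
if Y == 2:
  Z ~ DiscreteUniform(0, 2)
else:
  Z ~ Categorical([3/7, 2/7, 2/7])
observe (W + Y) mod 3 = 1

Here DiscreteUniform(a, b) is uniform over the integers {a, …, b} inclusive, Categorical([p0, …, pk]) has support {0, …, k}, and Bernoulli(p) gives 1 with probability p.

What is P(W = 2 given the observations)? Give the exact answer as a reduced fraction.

P(W = 2 | obs) = 1/4

Enumerate traces; 24 have nonzero weight after conditioning:
  (X=2, Y=1, W=3, Z=0) weight 9/392
  (X=2, Y=1, W=3, Z=1) weight 3/196
  (X=2, Y=1, W=3, Z=2) weight 3/196
  (X=2, Y=2, W=2, Z=0) weight 1/168
  (X=2, Y=2, W=2, Z=1) weight 1/168
  (X=2, Y=2, W=2, Z=2) weight 1/168
  (X=3, Y=1, W=3, Z=0) weight 9/392
  (X=3, Y=1, W=3, Z=1) weight 3/196
  … 16 more
Group by W:
  weight(W=2) = 1/14
  weight(W=3) = 3/14
Total weight = 1/14 + 3/14 = 2/7
P(W=2 | obs) = 1/14 / 2/7 = 1/4
P(W=3 | obs) = 3/14 / 2/7 = 3/4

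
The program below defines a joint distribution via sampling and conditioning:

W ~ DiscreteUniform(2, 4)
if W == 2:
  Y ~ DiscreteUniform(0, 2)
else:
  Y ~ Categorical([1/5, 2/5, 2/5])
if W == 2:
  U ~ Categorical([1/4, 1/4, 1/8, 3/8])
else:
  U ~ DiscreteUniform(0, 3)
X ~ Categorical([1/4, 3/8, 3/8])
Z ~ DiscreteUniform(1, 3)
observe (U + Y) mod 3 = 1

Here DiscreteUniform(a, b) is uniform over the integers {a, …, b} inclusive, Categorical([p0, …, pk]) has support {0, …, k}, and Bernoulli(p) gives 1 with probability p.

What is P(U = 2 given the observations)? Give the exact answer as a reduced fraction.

Enumerate traces; 108 have nonzero weight after conditioning:
  (W=2, Y=0, U=1, X=0, Z=1) weight 1/432
  (W=2, Y=0, U=1, X=0, Z=2) weight 1/432
  (W=2, Y=0, U=1, X=0, Z=3) weight 1/432
  (W=2, Y=0, U=1, X=1, Z=1) weight 1/288
  (W=2, Y=0, U=1, X=1, Z=2) weight 1/288
  (W=2, Y=0, U=1, X=1, Z=3) weight 1/288
  (W=2, Y=0, U=1, X=2, Z=1) weight 1/288
  (W=2, Y=0, U=1, X=2, Z=2) weight 1/288
  (W=2, Y=1, U=0, X=0, Z=1) weight 1/432
  (W=2, Y=1, U=3, X=0, Z=1) weight 1/288
  … 98 more
Group by U:
  weight(U=0) = 17/180
  weight(U=1) = 11/180
  weight(U=2) = 29/360
  weight(U=3) = 13/120
Total weight = 17/180 + 11/180 + 29/360 + 13/120 = 31/90
P(U=0 | obs) = 17/180 / 31/90 = 17/62
P(U=1 | obs) = 11/180 / 31/90 = 11/62
P(U=2 | obs) = 29/360 / 31/90 = 29/124
P(U=3 | obs) = 13/120 / 31/90 = 39/124

P(U = 2 | obs) = 29/124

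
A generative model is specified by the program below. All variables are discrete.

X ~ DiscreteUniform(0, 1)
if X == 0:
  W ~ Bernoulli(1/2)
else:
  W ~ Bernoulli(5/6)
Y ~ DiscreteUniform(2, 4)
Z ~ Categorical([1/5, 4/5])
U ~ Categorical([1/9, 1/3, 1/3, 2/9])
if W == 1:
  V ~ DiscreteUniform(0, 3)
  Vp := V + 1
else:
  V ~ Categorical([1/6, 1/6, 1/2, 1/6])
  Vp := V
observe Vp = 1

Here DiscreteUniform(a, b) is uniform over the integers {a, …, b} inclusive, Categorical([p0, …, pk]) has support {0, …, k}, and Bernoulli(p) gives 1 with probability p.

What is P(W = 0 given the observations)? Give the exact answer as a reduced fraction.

Enumerate traces; 96 have nonzero weight after conditioning:
  (X=0, W=0, Y=2, Z=0, U=0, V=1) weight 1/3240
  (X=0, W=0, Y=2, Z=0, U=1, V=1) weight 1/1080
  (X=0, W=0, Y=2, Z=0, U=2, V=1) weight 1/1080
  (X=0, W=0, Y=2, Z=0, U=3, V=1) weight 1/1620
  (X=0, W=0, Y=2, Z=1, U=0, V=1) weight 1/810
  (X=0, W=0, Y=2, Z=1, U=1, V=1) weight 1/270
  (X=0, W=0, Y=2, Z=1, U=2, V=1) weight 1/270
  (X=0, W=0, Y=2, Z=1, U=3, V=1) weight 1/405
  (X=0, W=1, Y=2, Z=0, U=0, V=0) weight 1/2160
  … 87 more
Group by W:
  weight(W=0) = 1/18
  weight(W=1) = 1/6
Total weight = 1/18 + 1/6 = 2/9
P(W=0 | obs) = 1/18 / 2/9 = 1/4
P(W=1 | obs) = 1/6 / 2/9 = 3/4

P(W = 0 | obs) = 1/4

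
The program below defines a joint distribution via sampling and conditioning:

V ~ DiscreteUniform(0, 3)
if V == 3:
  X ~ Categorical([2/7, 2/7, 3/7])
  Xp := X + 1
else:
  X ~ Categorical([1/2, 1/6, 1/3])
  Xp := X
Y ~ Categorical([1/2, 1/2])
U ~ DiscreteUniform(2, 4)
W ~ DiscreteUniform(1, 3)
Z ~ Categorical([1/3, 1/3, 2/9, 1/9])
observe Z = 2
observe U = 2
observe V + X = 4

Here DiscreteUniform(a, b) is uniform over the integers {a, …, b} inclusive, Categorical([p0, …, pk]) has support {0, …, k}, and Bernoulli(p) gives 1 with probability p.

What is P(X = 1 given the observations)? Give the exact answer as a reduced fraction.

P(X = 1 | obs) = 6/13

Enumerate traces; 12 have nonzero weight after conditioning:
  (V=2, X=2, Y=0, U=2, W=1, Z=2) weight 1/972
  (V=2, X=2, Y=0, U=2, W=2, Z=2) weight 1/972
  (V=2, X=2, Y=0, U=2, W=3, Z=2) weight 1/972
  (V=2, X=2, Y=1, U=2, W=1, Z=2) weight 1/972
  (V=2, X=2, Y=1, U=2, W=2, Z=2) weight 1/972
  (V=2, X=2, Y=1, U=2, W=3, Z=2) weight 1/972
  (V=3, X=1, Y=0, U=2, W=1, Z=2) weight 1/1134
  (V=3, X=1, Y=0, U=2, W=2, Z=2) weight 1/1134
  … 4 more
Group by X:
  weight(X=1) = 1/189
  weight(X=2) = 1/162
Total weight = 1/189 + 1/162 = 13/1134
P(X=1 | obs) = 1/189 / 13/1134 = 6/13
P(X=2 | obs) = 1/162 / 13/1134 = 7/13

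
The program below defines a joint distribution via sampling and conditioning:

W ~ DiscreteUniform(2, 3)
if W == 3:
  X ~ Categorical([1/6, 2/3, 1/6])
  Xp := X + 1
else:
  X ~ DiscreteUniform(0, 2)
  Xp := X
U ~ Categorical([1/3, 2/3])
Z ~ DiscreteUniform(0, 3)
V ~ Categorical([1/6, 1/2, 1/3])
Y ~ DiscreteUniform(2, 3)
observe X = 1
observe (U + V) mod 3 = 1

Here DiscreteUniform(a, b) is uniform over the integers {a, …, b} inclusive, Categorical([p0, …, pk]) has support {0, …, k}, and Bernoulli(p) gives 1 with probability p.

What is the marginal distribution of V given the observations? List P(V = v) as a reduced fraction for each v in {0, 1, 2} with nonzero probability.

Enumerate traces; 32 have nonzero weight after conditioning:
  (W=2, X=1, U=0, Z=0, V=1, Y=2) weight 1/288
  (W=2, X=1, U=0, Z=0, V=1, Y=3) weight 1/288
  (W=2, X=1, U=0, Z=1, V=1, Y=2) weight 1/288
  (W=2, X=1, U=0, Z=1, V=1, Y=3) weight 1/288
  (W=2, X=1, U=0, Z=2, V=1, Y=2) weight 1/288
  (W=2, X=1, U=0, Z=2, V=1, Y=3) weight 1/288
  (W=2, X=1, U=0, Z=3, V=1, Y=2) weight 1/288
  (W=2, X=1, U=0, Z=3, V=1, Y=3) weight 1/288
  (W=2, X=1, U=1, Z=0, V=0, Y=2) weight 1/432
  … 23 more
Group by V:
  weight(V=0) = 1/18
  weight(V=1) = 1/12
Total weight = 1/18 + 1/12 = 5/36
P(V=0 | obs) = 1/18 / 5/36 = 2/5
P(V=1 | obs) = 1/12 / 5/36 = 3/5

P(V=0) = 2/5, P(V=1) = 3/5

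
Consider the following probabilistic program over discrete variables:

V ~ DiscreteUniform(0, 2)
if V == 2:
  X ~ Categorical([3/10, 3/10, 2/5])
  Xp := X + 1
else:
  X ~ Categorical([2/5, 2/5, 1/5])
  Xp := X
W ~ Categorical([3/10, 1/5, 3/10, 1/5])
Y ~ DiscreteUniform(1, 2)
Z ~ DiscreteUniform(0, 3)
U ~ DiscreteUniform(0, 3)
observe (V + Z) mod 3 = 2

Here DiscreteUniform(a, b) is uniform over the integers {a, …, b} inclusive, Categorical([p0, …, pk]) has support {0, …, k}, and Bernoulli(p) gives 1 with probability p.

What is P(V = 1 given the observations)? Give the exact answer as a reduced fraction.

Enumerate traces; 384 have nonzero weight after conditioning:
  (V=0, X=0, W=0, Y=1, Z=2, U=0) weight 1/800
  (V=0, X=0, W=0, Y=1, Z=2, U=1) weight 1/800
  (V=0, X=0, W=0, Y=1, Z=2, U=2) weight 1/800
  (V=0, X=0, W=0, Y=1, Z=2, U=3) weight 1/800
  (V=0, X=0, W=0, Y=2, Z=2, U=0) weight 1/800
  (V=0, X=0, W=0, Y=2, Z=2, U=1) weight 1/800
  (V=0, X=0, W=0, Y=2, Z=2, U=2) weight 1/800
  (V=0, X=0, W=0, Y=2, Z=2, U=3) weight 1/800
  (V=1, X=0, W=0, Y=1, Z=1, U=0) weight 1/800
  (V=2, X=0, W=0, Y=1, Z=0, U=0) weight 3/3200
  … 374 more
Group by V:
  weight(V=0) = 1/12
  weight(V=1) = 1/12
  weight(V=2) = 1/6
Total weight = 1/12 + 1/12 + 1/6 = 1/3
P(V=0 | obs) = 1/12 / 1/3 = 1/4
P(V=1 | obs) = 1/12 / 1/3 = 1/4
P(V=2 | obs) = 1/6 / 1/3 = 1/2

P(V = 1 | obs) = 1/4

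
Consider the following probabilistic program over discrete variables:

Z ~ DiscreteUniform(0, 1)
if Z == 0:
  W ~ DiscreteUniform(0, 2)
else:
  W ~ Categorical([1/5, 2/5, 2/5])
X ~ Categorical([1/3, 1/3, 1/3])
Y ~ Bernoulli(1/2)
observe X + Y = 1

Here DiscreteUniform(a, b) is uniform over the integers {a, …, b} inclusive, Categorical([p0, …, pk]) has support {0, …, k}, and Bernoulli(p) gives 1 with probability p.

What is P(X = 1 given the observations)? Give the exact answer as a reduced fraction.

Enumerate traces; 12 have nonzero weight after conditioning:
  (Z=0, W=0, X=0, Y=1) weight 1/36
  (Z=0, W=0, X=1, Y=0) weight 1/36
  (Z=0, W=1, X=0, Y=1) weight 1/36
  (Z=0, W=1, X=1, Y=0) weight 1/36
  (Z=0, W=2, X=0, Y=1) weight 1/36
  (Z=0, W=2, X=1, Y=0) weight 1/36
  (Z=1, W=0, X=0, Y=1) weight 1/60
  (Z=1, W=0, X=1, Y=0) weight 1/60
  … 4 more
Group by X:
  weight(X=0) = 1/6
  weight(X=1) = 1/6
Total weight = 1/6 + 1/6 = 1/3
P(X=0 | obs) = 1/6 / 1/3 = 1/2
P(X=1 | obs) = 1/6 / 1/3 = 1/2

P(X = 1 | obs) = 1/2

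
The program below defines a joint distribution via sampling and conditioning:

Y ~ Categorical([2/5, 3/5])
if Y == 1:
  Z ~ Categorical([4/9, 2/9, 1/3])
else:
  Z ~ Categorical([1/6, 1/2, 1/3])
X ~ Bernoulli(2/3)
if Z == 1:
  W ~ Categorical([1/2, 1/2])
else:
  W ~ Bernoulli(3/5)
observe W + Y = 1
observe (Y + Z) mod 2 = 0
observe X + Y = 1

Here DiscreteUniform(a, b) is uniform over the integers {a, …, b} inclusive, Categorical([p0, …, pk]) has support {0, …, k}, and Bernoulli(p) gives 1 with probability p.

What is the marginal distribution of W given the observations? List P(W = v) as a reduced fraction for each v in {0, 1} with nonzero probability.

Enumerate traces; 3 have nonzero weight after conditioning:
  (Y=0, Z=0, X=1, W=1) weight 2/75
  (Y=0, Z=2, X=1, W=1) weight 4/75
  (Y=1, Z=1, X=0, W=0) weight 1/45
Group by W:
  weight(W=0) = 1/45
  weight(W=1) = 2/25
Total weight = 1/45 + 2/25 = 23/225
P(W=0 | obs) = 1/45 / 23/225 = 5/23
P(W=1 | obs) = 2/25 / 23/225 = 18/23

P(W=0) = 5/23, P(W=1) = 18/23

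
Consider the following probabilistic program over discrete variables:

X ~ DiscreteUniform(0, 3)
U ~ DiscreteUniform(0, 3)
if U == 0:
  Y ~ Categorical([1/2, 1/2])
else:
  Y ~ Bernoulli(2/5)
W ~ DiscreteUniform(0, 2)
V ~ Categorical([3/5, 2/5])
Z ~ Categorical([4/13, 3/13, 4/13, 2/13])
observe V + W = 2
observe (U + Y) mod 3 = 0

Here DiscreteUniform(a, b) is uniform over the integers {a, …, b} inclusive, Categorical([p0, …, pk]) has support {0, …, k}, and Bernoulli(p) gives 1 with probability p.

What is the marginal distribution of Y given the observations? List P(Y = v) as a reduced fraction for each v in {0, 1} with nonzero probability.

P(Y=0) = 11/15, P(Y=1) = 4/15

Enumerate traces; 96 have nonzero weight after conditioning:
  (X=0, U=0, Y=0, W=1, V=1, Z=0) weight 1/780
  (X=0, U=0, Y=0, W=1, V=1, Z=1) weight 1/1040
  (X=0, U=0, Y=0, W=1, V=1, Z=2) weight 1/780
  (X=0, U=0, Y=0, W=1, V=1, Z=3) weight 1/1560
  (X=0, U=0, Y=0, W=2, V=0, Z=0) weight 1/520
  (X=0, U=0, Y=0, W=2, V=0, Z=1) weight 3/2080
  (X=0, U=0, Y=0, W=2, V=0, Z=2) weight 1/520
  (X=0, U=0, Y=0, W=2, V=0, Z=3) weight 1/1040
  (X=0, U=2, Y=1, W=1, V=1, Z=0) weight 1/975
  … 87 more
Group by Y:
  weight(Y=0) = 11/120
  weight(Y=1) = 1/30
Total weight = 11/120 + 1/30 = 1/8
P(Y=0 | obs) = 11/120 / 1/8 = 11/15
P(Y=1 | obs) = 1/30 / 1/8 = 4/15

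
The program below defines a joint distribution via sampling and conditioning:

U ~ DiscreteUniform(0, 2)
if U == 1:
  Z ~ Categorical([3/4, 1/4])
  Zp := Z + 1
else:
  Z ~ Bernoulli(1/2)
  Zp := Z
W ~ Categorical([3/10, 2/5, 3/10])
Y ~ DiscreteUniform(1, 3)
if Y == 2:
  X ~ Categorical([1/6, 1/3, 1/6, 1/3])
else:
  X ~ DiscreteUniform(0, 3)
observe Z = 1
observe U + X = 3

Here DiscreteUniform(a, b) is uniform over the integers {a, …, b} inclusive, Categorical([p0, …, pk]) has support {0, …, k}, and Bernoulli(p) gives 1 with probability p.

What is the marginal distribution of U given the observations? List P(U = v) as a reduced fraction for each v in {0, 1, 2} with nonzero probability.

Enumerate traces; 27 have nonzero weight after conditioning:
  (U=0, Z=1, W=0, Y=1, X=3) weight 1/240
  (U=0, Z=1, W=0, Y=2, X=3) weight 1/180
  (U=0, Z=1, W=0, Y=3, X=3) weight 1/240
  (U=0, Z=1, W=1, Y=1, X=3) weight 1/180
  (U=0, Z=1, W=1, Y=2, X=3) weight 1/135
  (U=0, Z=1, W=1, Y=3, X=3) weight 1/180
  (U=0, Z=1, W=2, Y=1, X=3) weight 1/240
  (U=0, Z=1, W=2, Y=2, X=3) weight 1/180
  (U=1, Z=1, W=0, Y=1, X=2) weight 1/480
  (U=2, Z=1, W=0, Y=1, X=1) weight 1/240
  … 17 more
Group by U:
  weight(U=0) = 5/108
  weight(U=1) = 1/54
  weight(U=2) = 5/108
Total weight = 5/108 + 1/54 + 5/108 = 1/9
P(U=0 | obs) = 5/108 / 1/9 = 5/12
P(U=1 | obs) = 1/54 / 1/9 = 1/6
P(U=2 | obs) = 5/108 / 1/9 = 5/12

P(U=0) = 5/12, P(U=1) = 1/6, P(U=2) = 5/12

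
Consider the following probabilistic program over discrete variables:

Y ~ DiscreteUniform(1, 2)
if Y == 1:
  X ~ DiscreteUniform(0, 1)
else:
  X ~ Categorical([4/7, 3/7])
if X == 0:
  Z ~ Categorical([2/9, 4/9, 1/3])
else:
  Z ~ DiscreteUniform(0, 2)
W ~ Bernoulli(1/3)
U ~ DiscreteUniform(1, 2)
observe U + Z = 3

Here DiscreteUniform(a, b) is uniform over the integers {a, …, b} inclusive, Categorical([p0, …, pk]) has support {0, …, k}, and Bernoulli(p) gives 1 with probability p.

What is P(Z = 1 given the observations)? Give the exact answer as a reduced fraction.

P(Z = 1 | obs) = 33/61

Enumerate traces; 16 have nonzero weight after conditioning:
  (Y=1, X=0, Z=1, W=0, U=2) weight 1/27
  (Y=1, X=0, Z=1, W=1, U=2) weight 1/54
  (Y=1, X=0, Z=2, W=0, U=1) weight 1/36
  (Y=1, X=0, Z=2, W=1, U=1) weight 1/72
  (Y=1, X=1, Z=1, W=0, U=2) weight 1/36
  (Y=1, X=1, Z=1, W=1, U=2) weight 1/72
  (Y=1, X=1, Z=2, W=0, U=1) weight 1/36
  (Y=1, X=1, Z=2, W=1, U=1) weight 1/72
  … 8 more
Group by Z:
  weight(Z=1) = 11/56
  weight(Z=2) = 1/6
Total weight = 11/56 + 1/6 = 61/168
P(Z=1 | obs) = 11/56 / 61/168 = 33/61
P(Z=2 | obs) = 1/6 / 61/168 = 28/61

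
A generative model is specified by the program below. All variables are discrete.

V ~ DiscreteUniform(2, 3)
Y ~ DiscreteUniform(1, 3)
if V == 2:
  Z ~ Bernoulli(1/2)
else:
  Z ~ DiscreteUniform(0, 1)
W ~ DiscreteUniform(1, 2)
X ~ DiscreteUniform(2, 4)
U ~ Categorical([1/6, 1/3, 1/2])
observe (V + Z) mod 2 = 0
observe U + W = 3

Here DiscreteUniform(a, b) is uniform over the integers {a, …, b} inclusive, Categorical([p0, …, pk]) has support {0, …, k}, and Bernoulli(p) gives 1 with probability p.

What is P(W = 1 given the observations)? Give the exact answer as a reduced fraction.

Enumerate traces; 36 have nonzero weight after conditioning:
  (V=2, Y=1, Z=0, W=1, X=2, U=2) weight 1/144
  (V=2, Y=1, Z=0, W=1, X=3, U=2) weight 1/144
  (V=2, Y=1, Z=0, W=1, X=4, U=2) weight 1/144
  (V=2, Y=1, Z=0, W=2, X=2, U=1) weight 1/216
  (V=2, Y=1, Z=0, W=2, X=3, U=1) weight 1/216
  (V=2, Y=1, Z=0, W=2, X=4, U=1) weight 1/216
  (V=2, Y=2, Z=0, W=1, X=2, U=2) weight 1/144
  (V=2, Y=2, Z=0, W=1, X=3, U=2) weight 1/144
  … 28 more
Group by W:
  weight(W=1) = 1/8
  weight(W=2) = 1/12
Total weight = 1/8 + 1/12 = 5/24
P(W=1 | obs) = 1/8 / 5/24 = 3/5
P(W=2 | obs) = 1/12 / 5/24 = 2/5

P(W = 1 | obs) = 3/5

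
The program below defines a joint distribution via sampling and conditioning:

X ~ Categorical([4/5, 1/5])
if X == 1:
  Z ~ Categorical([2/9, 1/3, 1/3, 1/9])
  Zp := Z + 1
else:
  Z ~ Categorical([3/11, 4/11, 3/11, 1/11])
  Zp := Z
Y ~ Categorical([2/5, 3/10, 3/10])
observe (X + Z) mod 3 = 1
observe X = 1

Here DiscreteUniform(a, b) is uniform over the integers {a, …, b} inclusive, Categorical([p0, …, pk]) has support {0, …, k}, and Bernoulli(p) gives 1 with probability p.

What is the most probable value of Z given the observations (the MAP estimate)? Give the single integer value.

Enumerate traces; 6 have nonzero weight after conditioning:
  (X=1, Z=0, Y=0) weight 4/225
  (X=1, Z=0, Y=1) weight 1/75
  (X=1, Z=0, Y=2) weight 1/75
  (X=1, Z=3, Y=0) weight 2/225
  (X=1, Z=3, Y=1) weight 1/150
  (X=1, Z=3, Y=2) weight 1/150
Group by Z:
  weight(Z=0) = 2/45
  weight(Z=3) = 1/45
Total weight = 2/45 + 1/45 = 1/15
P(Z=0 | obs) = 2/45 / 1/15 = 2/3
P(Z=3 | obs) = 1/45 / 1/15 = 1/3
argmax = 0

argmax_v P(Z = v | obs) = 0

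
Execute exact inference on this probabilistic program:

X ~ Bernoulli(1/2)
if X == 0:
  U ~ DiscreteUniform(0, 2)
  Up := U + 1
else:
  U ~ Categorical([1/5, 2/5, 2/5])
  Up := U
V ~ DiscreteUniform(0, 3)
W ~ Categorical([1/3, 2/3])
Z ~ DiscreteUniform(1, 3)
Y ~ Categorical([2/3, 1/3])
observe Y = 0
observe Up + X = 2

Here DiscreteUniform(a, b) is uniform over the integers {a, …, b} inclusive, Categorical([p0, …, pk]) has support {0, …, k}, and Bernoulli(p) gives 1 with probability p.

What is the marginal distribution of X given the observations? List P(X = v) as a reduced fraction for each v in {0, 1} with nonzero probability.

P(X=0) = 5/11, P(X=1) = 6/11

Enumerate traces; 48 have nonzero weight after conditioning:
  (X=0, U=1, V=0, W=0, Z=1, Y=0) weight 1/324
  (X=0, U=1, V=0, W=0, Z=2, Y=0) weight 1/324
  (X=0, U=1, V=0, W=0, Z=3, Y=0) weight 1/324
  (X=0, U=1, V=0, W=1, Z=1, Y=0) weight 1/162
  (X=0, U=1, V=0, W=1, Z=2, Y=0) weight 1/162
  (X=0, U=1, V=0, W=1, Z=3, Y=0) weight 1/162
  (X=0, U=1, V=1, W=0, Z=1, Y=0) weight 1/324
  (X=0, U=1, V=1, W=0, Z=2, Y=0) weight 1/324
  (X=1, U=1, V=0, W=0, Z=1, Y=0) weight 1/270
  … 39 more
Group by X:
  weight(X=0) = 1/9
  weight(X=1) = 2/15
Total weight = 1/9 + 2/15 = 11/45
P(X=0 | obs) = 1/9 / 11/45 = 5/11
P(X=1 | obs) = 2/15 / 11/45 = 6/11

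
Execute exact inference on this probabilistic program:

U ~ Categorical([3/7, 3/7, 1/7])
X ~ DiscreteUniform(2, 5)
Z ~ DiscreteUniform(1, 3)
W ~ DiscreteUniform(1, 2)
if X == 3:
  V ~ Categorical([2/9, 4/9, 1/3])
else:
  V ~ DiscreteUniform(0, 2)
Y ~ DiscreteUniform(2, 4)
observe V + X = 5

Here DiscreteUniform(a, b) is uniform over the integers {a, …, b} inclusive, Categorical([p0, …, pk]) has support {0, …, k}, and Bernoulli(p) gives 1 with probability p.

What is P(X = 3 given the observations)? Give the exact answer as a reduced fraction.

Enumerate traces; 162 have nonzero weight after conditioning:
  (U=0, X=3, Z=1, W=1, V=2, Y=2) weight 1/504
  (U=0, X=3, Z=1, W=1, V=2, Y=3) weight 1/504
  (U=0, X=3, Z=1, W=1, V=2, Y=4) weight 1/504
  (U=0, X=3, Z=1, W=2, V=2, Y=2) weight 1/504
  (U=0, X=3, Z=1, W=2, V=2, Y=3) weight 1/504
  (U=0, X=3, Z=1, W=2, V=2, Y=4) weight 1/504
  (U=0, X=3, Z=2, W=1, V=2, Y=2) weight 1/504
  (U=0, X=3, Z=2, W=1, V=2, Y=3) weight 1/504
  (U=0, X=4, Z=1, W=1, V=1, Y=2) weight 1/504
  (U=0, X=5, Z=1, W=1, V=0, Y=2) weight 1/504
  … 152 more
Group by X:
  weight(X=3) = 1/12
  weight(X=4) = 1/12
  weight(X=5) = 1/12
Total weight = 1/12 + 1/12 + 1/12 = 1/4
P(X=3 | obs) = 1/12 / 1/4 = 1/3
P(X=4 | obs) = 1/12 / 1/4 = 1/3
P(X=5 | obs) = 1/12 / 1/4 = 1/3

P(X = 3 | obs) = 1/3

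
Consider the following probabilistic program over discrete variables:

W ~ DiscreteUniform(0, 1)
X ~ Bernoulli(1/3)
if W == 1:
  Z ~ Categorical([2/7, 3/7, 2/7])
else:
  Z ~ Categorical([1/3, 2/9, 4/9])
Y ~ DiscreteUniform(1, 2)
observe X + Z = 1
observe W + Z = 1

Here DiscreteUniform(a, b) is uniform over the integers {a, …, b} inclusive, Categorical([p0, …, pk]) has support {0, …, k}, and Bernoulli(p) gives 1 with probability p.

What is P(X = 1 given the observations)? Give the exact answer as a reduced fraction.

Enumerate traces; 4 have nonzero weight after conditioning:
  (W=0, X=0, Z=1, Y=1) weight 1/27
  (W=0, X=0, Z=1, Y=2) weight 1/27
  (W=1, X=1, Z=0, Y=1) weight 1/42
  (W=1, X=1, Z=0, Y=2) weight 1/42
Group by X:
  weight(X=0) = 2/27
  weight(X=1) = 1/21
Total weight = 2/27 + 1/21 = 23/189
P(X=0 | obs) = 2/27 / 23/189 = 14/23
P(X=1 | obs) = 1/21 / 23/189 = 9/23

P(X = 1 | obs) = 9/23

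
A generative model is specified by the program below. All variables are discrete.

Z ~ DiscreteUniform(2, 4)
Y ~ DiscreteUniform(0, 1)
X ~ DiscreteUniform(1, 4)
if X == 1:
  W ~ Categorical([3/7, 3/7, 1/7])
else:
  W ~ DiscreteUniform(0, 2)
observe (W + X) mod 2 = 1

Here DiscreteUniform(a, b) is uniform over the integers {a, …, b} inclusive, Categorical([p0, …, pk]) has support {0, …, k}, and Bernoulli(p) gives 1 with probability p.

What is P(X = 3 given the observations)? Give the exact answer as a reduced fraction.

P(X = 3 | obs) = 7/20

Enumerate traces; 36 have nonzero weight after conditioning:
  (Z=2, Y=0, X=1, W=0) weight 1/56
  (Z=2, Y=0, X=1, W=2) weight 1/168
  (Z=2, Y=0, X=2, W=1) weight 1/72
  (Z=2, Y=0, X=3, W=0) weight 1/72
  (Z=2, Y=0, X=3, W=2) weight 1/72
  (Z=2, Y=0, X=4, W=1) weight 1/72
  (Z=2, Y=1, X=1, W=0) weight 1/56
  (Z=2, Y=1, X=1, W=2) weight 1/168
  … 28 more
Group by X:
  weight(X=1) = 1/7
  weight(X=2) = 1/12
  weight(X=3) = 1/6
  weight(X=4) = 1/12
Total weight = 1/7 + 1/12 + 1/6 + 1/12 = 10/21
P(X=1 | obs) = 1/7 / 10/21 = 3/10
P(X=2 | obs) = 1/12 / 10/21 = 7/40
P(X=3 | obs) = 1/6 / 10/21 = 7/20
P(X=4 | obs) = 1/12 / 10/21 = 7/40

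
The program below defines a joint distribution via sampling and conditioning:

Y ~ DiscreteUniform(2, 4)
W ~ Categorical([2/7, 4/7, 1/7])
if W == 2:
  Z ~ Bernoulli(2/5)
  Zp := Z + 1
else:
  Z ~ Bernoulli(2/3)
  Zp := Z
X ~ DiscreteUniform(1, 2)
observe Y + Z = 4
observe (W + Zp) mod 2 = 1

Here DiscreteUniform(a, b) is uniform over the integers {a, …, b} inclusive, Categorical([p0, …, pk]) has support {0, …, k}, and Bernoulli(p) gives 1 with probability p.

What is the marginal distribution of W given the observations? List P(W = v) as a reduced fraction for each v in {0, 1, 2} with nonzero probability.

P(W=0) = 20/49, P(W=1) = 20/49, P(W=2) = 9/49

Enumerate traces; 6 have nonzero weight after conditioning:
  (Y=3, W=0, Z=1, X=1) weight 2/63
  (Y=3, W=0, Z=1, X=2) weight 2/63
  (Y=4, W=1, Z=0, X=1) weight 2/63
  (Y=4, W=1, Z=0, X=2) weight 2/63
  (Y=4, W=2, Z=0, X=1) weight 1/70
  (Y=4, W=2, Z=0, X=2) weight 1/70
Group by W:
  weight(W=0) = 4/63
  weight(W=1) = 4/63
  weight(W=2) = 1/35
Total weight = 4/63 + 4/63 + 1/35 = 7/45
P(W=0 | obs) = 4/63 / 7/45 = 20/49
P(W=1 | obs) = 4/63 / 7/45 = 20/49
P(W=2 | obs) = 1/35 / 7/45 = 9/49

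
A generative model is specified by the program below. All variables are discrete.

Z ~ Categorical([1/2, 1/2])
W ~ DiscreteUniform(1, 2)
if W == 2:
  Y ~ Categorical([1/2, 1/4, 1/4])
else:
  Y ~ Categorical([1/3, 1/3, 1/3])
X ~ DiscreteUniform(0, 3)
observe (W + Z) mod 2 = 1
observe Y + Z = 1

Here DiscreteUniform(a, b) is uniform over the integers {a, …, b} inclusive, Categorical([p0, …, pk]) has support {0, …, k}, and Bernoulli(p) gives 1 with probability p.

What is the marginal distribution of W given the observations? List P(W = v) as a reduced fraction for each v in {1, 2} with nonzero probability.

P(W=1) = 2/5, P(W=2) = 3/5

Enumerate traces; 8 have nonzero weight after conditioning:
  (Z=0, W=1, Y=1, X=0) weight 1/48
  (Z=0, W=1, Y=1, X=1) weight 1/48
  (Z=0, W=1, Y=1, X=2) weight 1/48
  (Z=0, W=1, Y=1, X=3) weight 1/48
  (Z=1, W=2, Y=0, X=0) weight 1/32
  (Z=1, W=2, Y=0, X=1) weight 1/32
  (Z=1, W=2, Y=0, X=2) weight 1/32
  (Z=1, W=2, Y=0, X=3) weight 1/32
Group by W:
  weight(W=1) = 1/12
  weight(W=2) = 1/8
Total weight = 1/12 + 1/8 = 5/24
P(W=1 | obs) = 1/12 / 5/24 = 2/5
P(W=2 | obs) = 1/8 / 5/24 = 3/5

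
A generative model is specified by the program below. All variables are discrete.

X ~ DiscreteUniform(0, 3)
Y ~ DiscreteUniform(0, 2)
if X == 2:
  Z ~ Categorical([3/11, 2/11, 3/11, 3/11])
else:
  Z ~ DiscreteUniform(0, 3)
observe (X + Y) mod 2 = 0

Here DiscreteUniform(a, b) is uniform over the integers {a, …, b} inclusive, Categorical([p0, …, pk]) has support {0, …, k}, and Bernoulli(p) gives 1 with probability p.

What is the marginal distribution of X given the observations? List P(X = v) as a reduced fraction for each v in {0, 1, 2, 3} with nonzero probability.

P(X=0) = 1/3, P(X=1) = 1/6, P(X=2) = 1/3, P(X=3) = 1/6

Enumerate traces; 24 have nonzero weight after conditioning:
  (X=0, Y=0, Z=0) weight 1/48
  (X=0, Y=0, Z=1) weight 1/48
  (X=0, Y=0, Z=2) weight 1/48
  (X=0, Y=0, Z=3) weight 1/48
  (X=0, Y=2, Z=0) weight 1/48
  (X=0, Y=2, Z=1) weight 1/48
  (X=0, Y=2, Z=2) weight 1/48
  (X=0, Y=2, Z=3) weight 1/48
  (X=1, Y=1, Z=0) weight 1/48
  (X=2, Y=0, Z=0) weight 1/44
  … 14 more
Group by X:
  weight(X=0) = 1/6
  weight(X=1) = 1/12
  weight(X=2) = 1/6
  weight(X=3) = 1/12
Total weight = 1/6 + 1/12 + 1/6 + 1/12 = 1/2
P(X=0 | obs) = 1/6 / 1/2 = 1/3
P(X=1 | obs) = 1/12 / 1/2 = 1/6
P(X=2 | obs) = 1/6 / 1/2 = 1/3
P(X=3 | obs) = 1/12 / 1/2 = 1/6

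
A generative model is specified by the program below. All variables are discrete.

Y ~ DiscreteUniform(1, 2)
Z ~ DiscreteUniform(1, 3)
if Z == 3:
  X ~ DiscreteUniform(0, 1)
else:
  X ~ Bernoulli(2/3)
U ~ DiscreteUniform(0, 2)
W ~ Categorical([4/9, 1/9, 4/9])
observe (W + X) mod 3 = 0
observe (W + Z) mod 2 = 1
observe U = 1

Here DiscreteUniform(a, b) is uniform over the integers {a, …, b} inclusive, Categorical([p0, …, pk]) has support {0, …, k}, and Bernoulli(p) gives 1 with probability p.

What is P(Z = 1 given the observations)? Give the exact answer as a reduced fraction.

Enumerate traces; 8 have nonzero weight after conditioning:
  (Y=1, Z=1, X=0, U=1, W=0) weight 2/243
  (Y=1, Z=1, X=1, U=1, W=2) weight 4/243
  (Y=1, Z=3, X=0, U=1, W=0) weight 1/81
  (Y=1, Z=3, X=1, U=1, W=2) weight 1/81
  (Y=2, Z=1, X=0, U=1, W=0) weight 2/243
  (Y=2, Z=1, X=1, U=1, W=2) weight 4/243
  (Y=2, Z=3, X=0, U=1, W=0) weight 1/81
  (Y=2, Z=3, X=1, U=1, W=2) weight 1/81
Group by Z:
  weight(Z=1) = 4/81
  weight(Z=3) = 4/81
Total weight = 4/81 + 4/81 = 8/81
P(Z=1 | obs) = 4/81 / 8/81 = 1/2
P(Z=3 | obs) = 4/81 / 8/81 = 1/2

P(Z = 1 | obs) = 1/2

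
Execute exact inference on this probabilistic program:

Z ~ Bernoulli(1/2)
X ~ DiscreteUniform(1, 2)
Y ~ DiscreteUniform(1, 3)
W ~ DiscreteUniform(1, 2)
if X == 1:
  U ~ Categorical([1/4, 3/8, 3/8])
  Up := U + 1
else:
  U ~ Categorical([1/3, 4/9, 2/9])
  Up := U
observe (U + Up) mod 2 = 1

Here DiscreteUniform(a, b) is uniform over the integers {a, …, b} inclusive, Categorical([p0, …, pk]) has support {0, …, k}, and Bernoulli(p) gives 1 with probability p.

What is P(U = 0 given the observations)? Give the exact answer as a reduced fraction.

P(U = 0 | obs) = 1/4

Enumerate traces; 36 have nonzero weight after conditioning:
  (Z=0, X=1, Y=1, W=1, U=0) weight 1/96
  (Z=0, X=1, Y=1, W=1, U=1) weight 1/64
  (Z=0, X=1, Y=1, W=1, U=2) weight 1/64
  (Z=0, X=1, Y=1, W=2, U=0) weight 1/96
  (Z=0, X=1, Y=1, W=2, U=1) weight 1/64
  (Z=0, X=1, Y=1, W=2, U=2) weight 1/64
  (Z=0, X=1, Y=2, W=1, U=0) weight 1/96
  (Z=0, X=1, Y=2, W=1, U=1) weight 1/64
  … 28 more
Group by U:
  weight(U=0) = 1/8
  weight(U=1) = 3/16
  weight(U=2) = 3/16
Total weight = 1/8 + 3/16 + 3/16 = 1/2
P(U=0 | obs) = 1/8 / 1/2 = 1/4
P(U=1 | obs) = 3/16 / 1/2 = 3/8
P(U=2 | obs) = 3/16 / 1/2 = 3/8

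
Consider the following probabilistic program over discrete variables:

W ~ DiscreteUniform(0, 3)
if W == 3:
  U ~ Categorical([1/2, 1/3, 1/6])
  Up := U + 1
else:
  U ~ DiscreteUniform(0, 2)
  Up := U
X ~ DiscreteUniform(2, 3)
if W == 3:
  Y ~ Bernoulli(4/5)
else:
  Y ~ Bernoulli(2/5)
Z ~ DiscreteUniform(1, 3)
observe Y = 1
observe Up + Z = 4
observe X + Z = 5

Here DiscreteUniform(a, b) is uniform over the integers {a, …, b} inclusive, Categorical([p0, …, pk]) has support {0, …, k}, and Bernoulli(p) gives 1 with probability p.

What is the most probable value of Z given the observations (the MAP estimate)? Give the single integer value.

argmax_v P(Z = v | obs) = 3

Enumerate traces; 8 have nonzero weight after conditioning:
  (W=0, U=1, X=2, Y=1, Z=3) weight 1/180
  (W=0, U=2, X=3, Y=1, Z=2) weight 1/180
  (W=1, U=1, X=2, Y=1, Z=3) weight 1/180
  (W=1, U=2, X=3, Y=1, Z=2) weight 1/180
  (W=2, U=1, X=2, Y=1, Z=3) weight 1/180
  (W=2, U=2, X=3, Y=1, Z=2) weight 1/180
  (W=3, U=0, X=2, Y=1, Z=3) weight 1/60
  (W=3, U=1, X=3, Y=1, Z=2) weight 1/90
Group by Z:
  weight(Z=2) = 1/36
  weight(Z=3) = 1/30
Total weight = 1/36 + 1/30 = 11/180
P(Z=2 | obs) = 1/36 / 11/180 = 5/11
P(Z=3 | obs) = 1/30 / 11/180 = 6/11
argmax = 3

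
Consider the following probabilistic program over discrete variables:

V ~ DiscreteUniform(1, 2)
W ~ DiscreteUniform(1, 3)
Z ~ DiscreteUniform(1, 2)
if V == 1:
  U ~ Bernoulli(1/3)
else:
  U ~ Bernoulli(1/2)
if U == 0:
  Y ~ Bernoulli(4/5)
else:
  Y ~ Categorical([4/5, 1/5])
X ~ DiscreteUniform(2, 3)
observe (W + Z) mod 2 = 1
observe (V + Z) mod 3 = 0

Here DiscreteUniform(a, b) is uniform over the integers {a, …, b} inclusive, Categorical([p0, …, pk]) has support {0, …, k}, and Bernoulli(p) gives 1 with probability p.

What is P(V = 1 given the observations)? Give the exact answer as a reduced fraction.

Enumerate traces; 24 have nonzero weight after conditioning:
  (V=1, W=1, Z=2, U=0, Y=0, X=2) weight 1/180
  (V=1, W=1, Z=2, U=0, Y=0, X=3) weight 1/180
  (V=1, W=1, Z=2, U=0, Y=1, X=2) weight 1/45
  (V=1, W=1, Z=2, U=0, Y=1, X=3) weight 1/45
  (V=1, W=1, Z=2, U=1, Y=0, X=2) weight 1/90
  (V=1, W=1, Z=2, U=1, Y=0, X=3) weight 1/90
  (V=1, W=1, Z=2, U=1, Y=1, X=2) weight 1/360
  (V=1, W=1, Z=2, U=1, Y=1, X=3) weight 1/360
  (V=2, W=2, Z=1, U=0, Y=0, X=2) weight 1/240
  … 15 more
Group by V:
  weight(V=1) = 1/6
  weight(V=2) = 1/12
Total weight = 1/6 + 1/12 = 1/4
P(V=1 | obs) = 1/6 / 1/4 = 2/3
P(V=2 | obs) = 1/12 / 1/4 = 1/3

P(V = 1 | obs) = 2/3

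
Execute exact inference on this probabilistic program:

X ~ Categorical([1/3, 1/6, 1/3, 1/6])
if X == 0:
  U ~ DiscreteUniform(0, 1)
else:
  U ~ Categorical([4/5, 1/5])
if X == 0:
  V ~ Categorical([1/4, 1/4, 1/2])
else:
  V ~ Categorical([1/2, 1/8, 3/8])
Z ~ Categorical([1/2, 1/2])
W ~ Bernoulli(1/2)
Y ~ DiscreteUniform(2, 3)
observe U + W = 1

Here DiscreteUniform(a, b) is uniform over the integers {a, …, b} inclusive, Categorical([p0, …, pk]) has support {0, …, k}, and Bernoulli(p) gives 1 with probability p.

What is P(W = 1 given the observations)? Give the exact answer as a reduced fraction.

Enumerate traces; 96 have nonzero weight after conditioning:
  (X=0, U=0, V=0, Z=0, W=1, Y=2) weight 1/192
  (X=0, U=0, V=0, Z=0, W=1, Y=3) weight 1/192
  (X=0, U=0, V=0, Z=1, W=1, Y=2) weight 1/192
  (X=0, U=0, V=0, Z=1, W=1, Y=3) weight 1/192
  (X=0, U=0, V=1, Z=0, W=1, Y=2) weight 1/192
  (X=0, U=0, V=1, Z=0, W=1, Y=3) weight 1/192
  (X=0, U=0, V=1, Z=1, W=1, Y=2) weight 1/192
  (X=0, U=0, V=1, Z=1, W=1, Y=3) weight 1/192
  (X=0, U=1, V=0, Z=0, W=0, Y=2) weight 1/192
  … 87 more
Group by W:
  weight(W=0) = 3/20
  weight(W=1) = 7/20
Total weight = 3/20 + 7/20 = 1/2
P(W=0 | obs) = 3/20 / 1/2 = 3/10
P(W=1 | obs) = 7/20 / 1/2 = 7/10

P(W = 1 | obs) = 7/10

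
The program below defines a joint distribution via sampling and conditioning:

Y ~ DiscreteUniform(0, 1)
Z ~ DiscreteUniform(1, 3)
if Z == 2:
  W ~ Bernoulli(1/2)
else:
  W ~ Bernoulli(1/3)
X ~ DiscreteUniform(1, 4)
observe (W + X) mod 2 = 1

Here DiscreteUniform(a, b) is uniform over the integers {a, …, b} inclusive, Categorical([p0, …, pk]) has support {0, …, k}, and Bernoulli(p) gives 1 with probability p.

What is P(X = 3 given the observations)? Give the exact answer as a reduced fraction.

P(X = 3 | obs) = 11/36

Enumerate traces; 24 have nonzero weight after conditioning:
  (Y=0, Z=1, W=0, X=1) weight 1/36
  (Y=0, Z=1, W=0, X=3) weight 1/36
  (Y=0, Z=1, W=1, X=2) weight 1/72
  (Y=0, Z=1, W=1, X=4) weight 1/72
  (Y=0, Z=2, W=0, X=1) weight 1/48
  (Y=0, Z=2, W=0, X=3) weight 1/48
  (Y=0, Z=2, W=1, X=2) weight 1/48
  (Y=0, Z=2, W=1, X=4) weight 1/48
  … 16 more
Group by X:
  weight(X=1) = 11/72
  weight(X=2) = 7/72
  weight(X=3) = 11/72
  weight(X=4) = 7/72
Total weight = 11/72 + 7/72 + 11/72 + 7/72 = 1/2
P(X=1 | obs) = 11/72 / 1/2 = 11/36
P(X=2 | obs) = 7/72 / 1/2 = 7/36
P(X=3 | obs) = 11/72 / 1/2 = 11/36
P(X=4 | obs) = 7/72 / 1/2 = 7/36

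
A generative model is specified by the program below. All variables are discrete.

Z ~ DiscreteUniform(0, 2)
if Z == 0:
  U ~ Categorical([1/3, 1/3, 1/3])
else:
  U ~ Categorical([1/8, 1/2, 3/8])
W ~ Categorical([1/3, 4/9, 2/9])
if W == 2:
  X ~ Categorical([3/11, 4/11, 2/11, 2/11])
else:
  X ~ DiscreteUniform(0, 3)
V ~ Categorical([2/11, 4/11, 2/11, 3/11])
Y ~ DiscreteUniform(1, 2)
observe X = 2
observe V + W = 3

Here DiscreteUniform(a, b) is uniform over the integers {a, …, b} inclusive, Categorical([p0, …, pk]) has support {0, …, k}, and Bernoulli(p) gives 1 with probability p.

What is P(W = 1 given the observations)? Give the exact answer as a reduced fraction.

Enumerate traces; 54 have nonzero weight after conditioning:
  (Z=0, U=0, W=0, X=2, V=3, Y=1) weight 1/792
  (Z=0, U=0, W=0, X=2, V=3, Y=2) weight 1/792
  (Z=0, U=0, W=1, X=2, V=2, Y=1) weight 1/891
  (Z=0, U=0, W=1, X=2, V=2, Y=2) weight 1/891
  (Z=0, U=0, W=2, X=2, V=1, Y=1) weight 8/9801
  (Z=0, U=0, W=2, X=2, V=1, Y=2) weight 8/9801
  (Z=0, U=1, W=0, X=2, V=3, Y=1) weight 1/792
  (Z=0, U=1, W=0, X=2, V=3, Y=2) weight 1/792
  … 46 more
Group by W:
  weight(W=0) = 1/44
  weight(W=1) = 2/99
  weight(W=2) = 16/1089
Total weight = 1/44 + 2/99 + 16/1089 = 251/4356
P(W=0 | obs) = 1/44 / 251/4356 = 99/251
P(W=1 | obs) = 2/99 / 251/4356 = 88/251
P(W=2 | obs) = 16/1089 / 251/4356 = 64/251

P(W = 1 | obs) = 88/251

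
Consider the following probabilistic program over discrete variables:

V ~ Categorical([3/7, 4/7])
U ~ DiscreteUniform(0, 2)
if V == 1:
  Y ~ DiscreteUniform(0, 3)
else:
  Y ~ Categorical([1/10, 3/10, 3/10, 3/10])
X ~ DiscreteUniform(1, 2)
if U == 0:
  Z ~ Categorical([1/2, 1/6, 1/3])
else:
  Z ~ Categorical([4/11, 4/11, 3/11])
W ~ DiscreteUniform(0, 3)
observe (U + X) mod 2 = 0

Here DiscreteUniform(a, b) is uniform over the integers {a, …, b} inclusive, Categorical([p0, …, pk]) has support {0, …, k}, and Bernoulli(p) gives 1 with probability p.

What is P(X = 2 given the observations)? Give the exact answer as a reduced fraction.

P(X = 2 | obs) = 2/3

Enumerate traces; 288 have nonzero weight after conditioning:
  (V=0, U=0, Y=0, X=2, Z=0, W=0) weight 1/1120
  (V=0, U=0, Y=0, X=2, Z=0, W=1) weight 1/1120
  (V=0, U=0, Y=0, X=2, Z=0, W=2) weight 1/1120
  (V=0, U=0, Y=0, X=2, Z=0, W=3) weight 1/1120
  (V=0, U=0, Y=0, X=2, Z=1, W=0) weight 1/3360
  (V=0, U=0, Y=0, X=2, Z=1, W=1) weight 1/3360
  (V=0, U=0, Y=0, X=2, Z=1, W=2) weight 1/3360
  (V=0, U=0, Y=0, X=2, Z=1, W=3) weight 1/3360
  (V=0, U=1, Y=0, X=1, Z=0, W=0) weight 1/1540
  … 279 more
Group by X:
  weight(X=1) = 1/6
  weight(X=2) = 1/3
Total weight = 1/6 + 1/3 = 1/2
P(X=1 | obs) = 1/6 / 1/2 = 1/3
P(X=2 | obs) = 1/3 / 1/2 = 2/3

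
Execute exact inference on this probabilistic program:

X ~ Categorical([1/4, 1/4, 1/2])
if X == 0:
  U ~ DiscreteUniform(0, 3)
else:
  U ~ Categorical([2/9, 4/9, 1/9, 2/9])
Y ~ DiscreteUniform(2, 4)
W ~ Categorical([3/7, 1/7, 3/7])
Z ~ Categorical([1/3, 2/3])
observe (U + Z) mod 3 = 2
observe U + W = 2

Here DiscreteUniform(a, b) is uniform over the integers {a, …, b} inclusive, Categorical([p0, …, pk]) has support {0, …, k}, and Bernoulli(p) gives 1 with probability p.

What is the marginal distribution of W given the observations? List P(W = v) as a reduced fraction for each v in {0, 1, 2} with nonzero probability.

P(W=0) = 21/59, P(W=1) = 38/59

Enumerate traces; 18 have nonzero weight after conditioning:
  (X=0, U=1, Y=2, W=1, Z=1) weight 1/504
  (X=0, U=1, Y=3, W=1, Z=1) weight 1/504
  (X=0, U=1, Y=4, W=1, Z=1) weight 1/504
  (X=0, U=2, Y=2, W=0, Z=0) weight 1/336
  (X=0, U=2, Y=3, W=0, Z=0) weight 1/336
  (X=0, U=2, Y=4, W=0, Z=0) weight 1/336
  (X=1, U=1, Y=2, W=1, Z=1) weight 2/567
  (X=1, U=1, Y=3, W=1, Z=1) weight 2/567
  … 10 more
Group by W:
  weight(W=0) = 1/48
  weight(W=1) = 19/504
Total weight = 1/48 + 19/504 = 59/1008
P(W=0 | obs) = 1/48 / 59/1008 = 21/59
P(W=1 | obs) = 19/504 / 59/1008 = 38/59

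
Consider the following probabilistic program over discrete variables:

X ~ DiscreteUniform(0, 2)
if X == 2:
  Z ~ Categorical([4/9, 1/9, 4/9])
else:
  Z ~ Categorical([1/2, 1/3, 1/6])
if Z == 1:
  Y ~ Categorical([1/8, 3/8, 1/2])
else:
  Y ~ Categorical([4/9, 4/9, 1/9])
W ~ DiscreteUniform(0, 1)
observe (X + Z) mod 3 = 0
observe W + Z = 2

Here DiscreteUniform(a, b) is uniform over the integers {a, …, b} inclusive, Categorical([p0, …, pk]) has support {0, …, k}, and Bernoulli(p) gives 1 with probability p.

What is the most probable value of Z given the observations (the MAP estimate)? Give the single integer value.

Enumerate traces; 6 have nonzero weight after conditioning:
  (X=1, Z=2, Y=0, W=0) weight 1/81
  (X=1, Z=2, Y=1, W=0) weight 1/81
  (X=1, Z=2, Y=2, W=0) weight 1/324
  (X=2, Z=1, Y=0, W=1) weight 1/432
  (X=2, Z=1, Y=1, W=1) weight 1/144
  (X=2, Z=1, Y=2, W=1) weight 1/108
Group by Z:
  weight(Z=1) = 1/54
  weight(Z=2) = 1/36
Total weight = 1/54 + 1/36 = 5/108
P(Z=1 | obs) = 1/54 / 5/108 = 2/5
P(Z=2 | obs) = 1/36 / 5/108 = 3/5
argmax = 2

argmax_v P(Z = v | obs) = 2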